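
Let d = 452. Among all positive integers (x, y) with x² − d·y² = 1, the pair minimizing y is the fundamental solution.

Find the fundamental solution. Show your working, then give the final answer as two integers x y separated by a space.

1204353 56648

d=452: √d = [21; 3,1,5,3,10,3,5,1,3,42] (ℓ=10, even), read p_9/q_9
i=0: a=21 ⇒ p=21, q=1
i=1: a=3 ⇒ p=64, q=3
i=2: a=1 ⇒ p=85, q=4
…
i=4: a=3 ⇒ p=1552, q=73
…
i=7: a=5 ⇒ p=263904, q=12413
i=8: a=1 ⇒ p=313483, q=14745
i=9: a=3 ⇒ p=1204353, q=56648
(x₁, y₁) = (1204353, 56648);  1204353² − 452·56648² = 1 ✓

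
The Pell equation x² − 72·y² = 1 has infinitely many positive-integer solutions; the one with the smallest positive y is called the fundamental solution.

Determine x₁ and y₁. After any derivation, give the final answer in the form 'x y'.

d=72: √d = [8; 2,16] (ℓ=2, even), read p_1/q_1
k=0  a_k=8  p_k/q_k = 8/1
k=1  a_k=2  p_k/q_k = 17/2
fundamental: x₁=17, y₁=2  (since 289 − 72·4 = 1)

17 2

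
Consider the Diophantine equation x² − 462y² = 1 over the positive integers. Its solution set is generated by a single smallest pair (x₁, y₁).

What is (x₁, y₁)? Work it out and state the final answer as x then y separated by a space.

d=462: √d = [21; 2,42] (ℓ=2, even), read p_1/q_1
a_0=21:  p_0=21·1+0=21,  q_0=21·0+1=1
a_1=2:  p_1=2·21+1=43,  q_1=2·1+0=2
→ (43, 2).  Check: 43²=1849, 462·2²=1848, difference 1.

43 2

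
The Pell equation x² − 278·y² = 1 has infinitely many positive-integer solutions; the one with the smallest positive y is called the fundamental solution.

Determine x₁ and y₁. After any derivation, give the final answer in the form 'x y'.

[16; 1,2,16,2,1,32] for √278; ℓ=6 ⇒ convergent index 5
k=0  a_k=16  p_k/q_k = 16/1
k=1  a_k=1  p_k/q_k = 17/1
…
k=3  a_k=16  p_k/q_k = 817/49
k=4  a_k=2  p_k/q_k = 1684/101
k=5  a_k=1  p_k/q_k = 2501/150
fundamental: x₁=2501, y₁=150  (since 6255001 − 278·22500 = 1)

2501 150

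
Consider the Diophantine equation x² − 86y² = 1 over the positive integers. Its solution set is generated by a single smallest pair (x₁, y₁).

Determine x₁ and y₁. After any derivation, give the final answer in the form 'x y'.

√86 → a₀=9, period (3,1,1,1,8,1,1,1,3,18); ℓ=10 even so k=9
step 0: (9, 1)  from 9·(1,0) + (0,1)
step 1: (28, 3)  from 3·(9,1) + (1,0)
…
step 4: (102, 11)  from 1·(65,7) + (37,4)
step 5: (881, 95)  from 8·(102,11) + (65,7)
…
step 7: (1864, 201)  from 1·(983,106) + (881,95)
step 8: (2847, 307)  from 1·(1864,201) + (983,106)
step 9: (10405, 1122)  from 3·(2847,307) + (1864,201)
(x₁, y₁) = (10405, 1122);  10405² − 86·1122² = 1 ✓

10405 1122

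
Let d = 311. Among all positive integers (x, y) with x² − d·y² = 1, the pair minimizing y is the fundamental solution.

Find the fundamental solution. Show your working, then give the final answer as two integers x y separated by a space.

√311 = [17; 1,1,1,2,1,…,1,1,34, …], period ℓ=16 (even) → k=15
k=0  a_k=17  p_k/q_k = 17/1
…
k=2  a_k=1  p_k/q_k = 35/2
…
k=4  a_k=2  p_k/q_k = 141/8
…
k=7  a_k=3  p_k/q_k = 4109/233
…
k=10  a_k=6  p_k/q_k = 1376656/78063
k=11  a_k=1  p_k/q_k = 1594239/90401
…
k=14  a_k=1  p_k/q_k = 10724507/608131
k=15  a_k=1  p_k/q_k = 16883880/957397
fundamental: x₁=16883880, y₁=957397  (since 285065403854400 − 311·916609015609 = 1)

16883880 957397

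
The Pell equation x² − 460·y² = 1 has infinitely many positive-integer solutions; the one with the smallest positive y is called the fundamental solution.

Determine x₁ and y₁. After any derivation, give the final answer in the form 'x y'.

√460 = [21; 2,4,3,1,2,10,2,1,3,4,2,42, …], period ℓ=12 (even) → k=11
step 0: (21, 1)  from 21·(1,0) + (0,1)
…
step 4: (815, 38)  from 1·(622,29) + (193,9)
…
step 10: (1135029, 52921)  from 4·(265693,12388) + (72257,3369)
step 11: (2535751, 118230)  from 2·(1135029,52921) + (265693,12388)
(x₁, y₁) = (2535751, 118230);  2535751² − 460·118230² = 1 ✓

2535751 118230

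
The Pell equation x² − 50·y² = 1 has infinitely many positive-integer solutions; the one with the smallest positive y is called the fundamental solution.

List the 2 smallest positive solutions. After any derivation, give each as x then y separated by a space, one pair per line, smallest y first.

d=50: √d = [7; 14] (ℓ=1, odd), read p_1/q_1
a_0=7:  p_0=7·1+0=7,  q_0=7·0+1=1
a_1=14:  p_1=14·7+1=99,  q_1=14·1+0=14
(x₁, y₁) = (99, 14);  99² − 50·14² = 1 ✓
(99+14√50)^2 = 19601 + 2772√50

99 14
19601 2772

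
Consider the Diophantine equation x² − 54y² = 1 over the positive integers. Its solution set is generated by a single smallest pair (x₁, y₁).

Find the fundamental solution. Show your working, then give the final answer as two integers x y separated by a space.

485 66

[7; 2,1,6,1,2,14] for √54; ℓ=6 ⇒ convergent index 5
a_0=7:  p_0=7·1+0=7,  q_0=7·0+1=1
…
a_4=1:  p_4=1·147+22=169,  q_4=1·20+3=23
a_5=2:  p_5=2·169+147=485,  q_5=2·23+20=66
(x₁, y₁) = (485, 66);  485² − 54·66² = 1 ✓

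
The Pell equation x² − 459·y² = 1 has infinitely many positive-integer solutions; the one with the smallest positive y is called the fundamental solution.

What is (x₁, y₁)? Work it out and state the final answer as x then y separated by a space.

499850 23331

√459 → a₀=21, period (2,2,1,4,21,4,1,2,2,42); ℓ=10 even so k=9
k=0  a_k=21  p_k/q_k = 21/1
k=1  a_k=2  p_k/q_k = 43/2
k=2  a_k=2  p_k/q_k = 107/5
k=3  a_k=1  p_k/q_k = 150/7
k=4  a_k=4  p_k/q_k = 707/33
k=5  a_k=21  p_k/q_k = 14997/700
k=6  a_k=4  p_k/q_k = 60695/2833
k=7  a_k=1  p_k/q_k = 75692/3533
k=8  a_k=2  p_k/q_k = 212079/9899
k=9  a_k=2  p_k/q_k = 499850/23331
→ (499850, 23331).  Check: 499850²=249850022500, 459·23331²=249850022499, difference 1.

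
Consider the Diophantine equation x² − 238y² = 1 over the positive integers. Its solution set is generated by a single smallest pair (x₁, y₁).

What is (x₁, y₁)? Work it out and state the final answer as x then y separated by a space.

d=238: √d = [15; 2,2,1,14,1,2,2,30] (ℓ=8, even), read p_7/q_7
i=0: a=15 ⇒ p=15, q=1
…
i=2: a=2 ⇒ p=77, q=5
i=3: a=1 ⇒ p=108, q=7
…
i=6: a=2 ⇒ p=4983, q=323
i=7: a=2 ⇒ p=11663, q=756
fundamental: x₁=11663, y₁=756  (since 136025569 − 238·571536 = 1)

11663 756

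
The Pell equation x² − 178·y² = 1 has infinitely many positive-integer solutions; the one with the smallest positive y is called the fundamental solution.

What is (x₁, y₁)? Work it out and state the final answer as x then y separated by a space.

1601 120

√178 = [13; 2,1,12,1,2,26, …], period ℓ=6 (even) → k=5
i=0: a=13 ⇒ p=13, q=1
…
i=2: a=1 ⇒ p=40, q=3
…
i=4: a=1 ⇒ p=547, q=41
i=5: a=2 ⇒ p=1601, q=120
fundamental: x₁=1601, y₁=120  (since 2563201 − 178·14400 = 1)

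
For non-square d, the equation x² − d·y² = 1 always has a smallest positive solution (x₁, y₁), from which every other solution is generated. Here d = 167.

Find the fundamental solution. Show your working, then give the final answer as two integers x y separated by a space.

√167 → a₀=12, period (1,11,1,24); ℓ=4 even so k=3
i=0: a=12 ⇒ p=12, q=1
i=1: a=1 ⇒ p=13, q=1
i=2: a=11 ⇒ p=155, q=12
i=3: a=1 ⇒ p=168, q=13
→ (168, 13).  Check: 168²=28224, 167·13²=28223, difference 1.

168 13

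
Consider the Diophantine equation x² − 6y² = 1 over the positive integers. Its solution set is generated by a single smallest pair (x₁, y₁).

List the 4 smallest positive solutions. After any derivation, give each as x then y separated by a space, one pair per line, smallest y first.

√6 = [2; 2,4, …], period ℓ=2 (even) → k=1
k=0  a_k=2  p_k/q_k = 2/1
k=1  a_k=2  p_k/q_k = 5/2
(x₁, y₁) = (5, 2);  5² − 6·2² = 1 ✓
k=2:  x_2 = 5·5+6·2·2 = 49,  y_2 = 5·2+2·5 = 20
k=3:  x_3 = 5·49+6·2·20 = 485,  y_3 = 5·20+2·49 = 198
k=4:  x_4 = 5·485+6·2·198 = 4801,  y_4 = 5·198+2·485 = 1960

5 2
49 20
485 198
4801 1960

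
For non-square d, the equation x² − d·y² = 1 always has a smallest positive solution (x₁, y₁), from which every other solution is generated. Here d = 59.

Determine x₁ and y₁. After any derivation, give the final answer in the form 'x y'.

d=59: √d = [7; 1,2,7,2,1,14] (ℓ=6, even), read p_5/q_5
step 0: (7, 1)  from 7·(1,0) + (0,1)
step 1: (8, 1)  from 1·(7,1) + (1,0)
step 2: (23, 3)  from 2·(8,1) + (7,1)
…
step 4: (361, 47)  from 2·(169,22) + (23,3)
step 5: (530, 69)  from 1·(361,47) + (169,22)
(x₁, y₁) = (530, 69);  530² − 59·69² = 1 ✓

530 69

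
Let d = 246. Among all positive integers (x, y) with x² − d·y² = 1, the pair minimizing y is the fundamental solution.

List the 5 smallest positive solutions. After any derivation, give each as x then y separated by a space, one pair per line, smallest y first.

88805 5662
15772656049 1005627820
2801381440774085 178609557104538
497553357680112580801 31722843436331366360
88370451854763414035291525 5634294222548204422095062

√246 = [15; 1,2,5,1,14,1,5,2,1,30, …], period ℓ=10 (even) → k=9
i=0: a=15 ⇒ p=15, q=1
…
i=2: a=2 ⇒ p=47, q=3
…
i=4: a=1 ⇒ p=298, q=19
i=5: a=14 ⇒ p=4423, q=282
i=6: a=1 ⇒ p=4721, q=301
i=7: a=5 ⇒ p=28028, q=1787
i=8: a=2 ⇒ p=60777, q=3875
i=9: a=1 ⇒ p=88805, q=5662
→ (88805, 5662).  Check: 88805²=7886328025, 246·5662²=7886328024, difference 1.
(88805+5662√246)^2 = 15772656049 + 1005627820√246
(88805+5662√246)^3 = 2801381440774085 + 178609557104538√246
(88805+5662√246)^4 = 497553357680112580801 + 31722843436331366360√246
(88805+5662√246)^5 = 88370451854763414035291525 + 5634294222548204422095062√246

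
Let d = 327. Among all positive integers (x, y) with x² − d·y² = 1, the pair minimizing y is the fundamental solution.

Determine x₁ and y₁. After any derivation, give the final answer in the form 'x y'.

[18; 12,36] for √327; ℓ=2 ⇒ convergent index 1
i=0: a=18 ⇒ p=18, q=1
i=1: a=12 ⇒ p=217, q=12
→ (217, 12).  Check: 217²=47089, 327·12²=47088, difference 1.

217 12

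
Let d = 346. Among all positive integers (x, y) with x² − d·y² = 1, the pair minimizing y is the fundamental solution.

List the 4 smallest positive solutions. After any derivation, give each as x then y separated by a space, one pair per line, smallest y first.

√346 = [18; 1,1,1,1,36, …], period ℓ=5 (odd) → k=9
i=0: a=18 ⇒ p=18, q=1
i=1: a=1 ⇒ p=19, q=1
i=2: a=1 ⇒ p=37, q=2
i=3: a=1 ⇒ p=56, q=3
i=4: a=1 ⇒ p=93, q=5
…
i=6: a=1 ⇒ p=3497, q=188
…
i=8: a=1 ⇒ p=10398, q=559
i=9: a=1 ⇒ p=17299, q=930
→ (17299, 930).  Check: 17299²=299255401, 346·930²=299255400, difference 1.
k=2:  x_2 = 17299·17299+346·930·930 = 598510801,  y_2 = 17299·930+930·17299 = 32176140
k=3:  x_3 = 17299·598510801+346·930·32176140 = 20707276675699,  y_3 = 17299·32176140+930·598510801 = 1113230090790
k=4:  x_4 = 17299·20707276675699+346·930·1113230090790 = 716430357827323201,  y_4 = 17299·1113230090790+930·20707276675699 = 38515534648976280

17299 930
598510801 32176140
20707276675699 1113230090790
716430357827323201 38515534648976280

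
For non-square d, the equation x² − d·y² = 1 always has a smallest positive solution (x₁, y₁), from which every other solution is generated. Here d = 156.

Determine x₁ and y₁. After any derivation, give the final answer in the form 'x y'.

√156 → a₀=12, period (2,24); ℓ=2 even so k=1
a_0=12:  p_0=12·1+0=12,  q_0=12·0+1=1
a_1=2:  p_1=2·12+1=25,  q_1=2·1+0=2
(x₁, y₁) = (25, 2);  25² − 156·2² = 1 ✓

25 2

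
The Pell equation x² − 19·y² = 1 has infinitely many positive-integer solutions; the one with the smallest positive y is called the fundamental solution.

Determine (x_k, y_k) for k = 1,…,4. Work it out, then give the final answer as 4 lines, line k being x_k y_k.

√19 = [4; 2,1,3,1,2,8, …], period ℓ=6 (even) → k=5
k=0  a_k=4  p_k/q_k = 4/1
k=1  a_k=2  p_k/q_k = 9/2
…
k=4  a_k=1  p_k/q_k = 61/14
k=5  a_k=2  p_k/q_k = 170/39
fundamental: x₁=170, y₁=39  (since 28900 − 19·1521 = 1)
(x_2, y_2) = (170·170 + 19·39·39, 170·39 + 39·170) = (57799, 13260)
(x_3, y_3) = (170·57799 + 19·39·13260, 170·13260 + 39·57799) = (19651490, 4508361)
(x_4, y_4) = (170·19651490 + 19·39·4508361, 170·4508361 + 39·19651490) = (6681448801, 1532829480)

170 39
57799 13260
19651490 4508361
6681448801 1532829480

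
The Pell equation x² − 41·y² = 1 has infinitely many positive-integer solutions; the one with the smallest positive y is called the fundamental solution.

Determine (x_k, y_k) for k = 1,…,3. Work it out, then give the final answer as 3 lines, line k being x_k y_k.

[6; 2,2,12] for √41; ℓ=3 ⇒ convergent index 5
k=0  a_k=6  p_k/q_k = 6/1
k=1  a_k=2  p_k/q_k = 13/2
k=2  a_k=2  p_k/q_k = 32/5
…
k=4  a_k=2  p_k/q_k = 826/129
k=5  a_k=2  p_k/q_k = 2049/320
→ (2049, 320).  Check: 2049²=4198401, 41·320²=4198400, difference 1.
(2049+320√41)^2 = 8396801 + 1311360√41
(2049+320√41)^3 = 34410088449 + 5373952960√41

2049 320
8396801 1311360
34410088449 5373952960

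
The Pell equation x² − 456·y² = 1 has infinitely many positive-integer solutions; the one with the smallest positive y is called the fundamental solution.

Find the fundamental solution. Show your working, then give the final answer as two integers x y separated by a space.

√456 = [21; 2,1,4,1,2,42, …], period ℓ=6 (even) → k=5
i=0: a=21 ⇒ p=21, q=1
i=1: a=2 ⇒ p=43, q=2
i=2: a=1 ⇒ p=64, q=3
…
i=4: a=1 ⇒ p=363, q=17
i=5: a=2 ⇒ p=1025, q=48
→ (1025, 48).  Check: 1025²=1050625, 456·48²=1050624, difference 1.

1025 48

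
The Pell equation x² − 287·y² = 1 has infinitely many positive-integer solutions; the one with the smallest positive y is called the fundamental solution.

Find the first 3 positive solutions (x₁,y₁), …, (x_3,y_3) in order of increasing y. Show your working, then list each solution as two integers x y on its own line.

√287 = [16; 1,15,1,32, …], period ℓ=4 (even) → k=3
a_0=16:  p_0=16·1+0=16,  q_0=16·0+1=1
a_1=1:  p_1=1·16+1=17,  q_1=1·1+0=1
a_2=15:  p_2=15·17+16=271,  q_2=15·1+1=16
a_3=1:  p_3=1·271+17=288,  q_3=1·16+1=17
(x₁, y₁) = (288, 17);  288² − 287·17² = 1 ✓
(288+17√287)^2 = 165887 + 9792√287
(288+17√287)^3 = 95550624 + 5640175√287

288 17
165887 9792
95550624 5640175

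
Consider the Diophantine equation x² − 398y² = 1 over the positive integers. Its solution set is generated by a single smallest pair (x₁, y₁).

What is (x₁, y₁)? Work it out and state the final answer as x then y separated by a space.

399 20

[19; 1,18,1,38] for √398; ℓ=4 ⇒ convergent index 3
step 0: (19, 1)  from 19·(1,0) + (0,1)
step 1: (20, 1)  from 1·(19,1) + (1,0)
step 2: (379, 19)  from 18·(20,1) + (19,1)
step 3: (399, 20)  from 1·(379,19) + (20,1)
→ (399, 20).  Check: 399²=159201, 398·20²=159200, difference 1.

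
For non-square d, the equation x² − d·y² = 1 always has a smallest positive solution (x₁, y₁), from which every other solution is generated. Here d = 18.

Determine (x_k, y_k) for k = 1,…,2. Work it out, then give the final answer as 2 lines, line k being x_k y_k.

d=18: √d = [4; 4,8] (ℓ=2, even), read p_1/q_1
step 0: (4, 1)  from 4·(1,0) + (0,1)
step 1: (17, 4)  from 4·(4,1) + (1,0)
fundamental: x₁=17, y₁=4  (since 289 − 18·16 = 1)
(17+4√18)^2 = 577 + 136√18

17 4
577 136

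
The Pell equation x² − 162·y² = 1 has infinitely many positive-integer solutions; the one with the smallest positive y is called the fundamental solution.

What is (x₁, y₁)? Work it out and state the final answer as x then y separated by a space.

19601 1540

√162 → a₀=12, period (1,2,1,2,12,2,1,2,1,24); ℓ=10 even so k=9
step 0: (12, 1)  from 12·(1,0) + (0,1)
step 1: (13, 1)  from 1·(12,1) + (1,0)
step 2: (38, 3)  from 2·(13,1) + (12,1)
…
step 4: (140, 11)  from 2·(51,4) + (38,3)
…
step 8: (14268, 1121)  from 2·(5333,419) + (3602,283)
step 9: (19601, 1540)  from 1·(14268,1121) + (5333,419)
(x₁, y₁) = (19601, 1540);  19601² − 162·1540² = 1 ✓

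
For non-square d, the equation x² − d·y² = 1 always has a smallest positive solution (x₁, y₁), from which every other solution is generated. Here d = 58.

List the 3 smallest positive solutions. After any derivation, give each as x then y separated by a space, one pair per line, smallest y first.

d=58: √d = [7; 1,1,1,1,1,1,14] (ℓ=7, odd), read p_13/q_13
i=0: a=7 ⇒ p=7, q=1
i=1: a=1 ⇒ p=8, q=1
…
i=3: a=1 ⇒ p=23, q=3
…
i=10: a=1 ⇒ p=4539, q=596
…
i=12: a=1 ⇒ p=12071, q=1585
i=13: a=1 ⇒ p=19603, q=2574
→ (19603, 2574).  Check: 19603²=384277609, 58·2574²=384277608, difference 1.
n=2: (19603,2574)∘(19603,2574) = (19603·19603+58·2574·2574, 19603·2574+2574·19603) = (768555217,100916244)
n=3: (768555217,100916244)∘(19603,2574) = (19603·768555217+58·2574·100916244, 19603·100916244+2574·768555217) = (30131975818099,3956522259690)

19603 2574
768555217 100916244
30131975818099 3956522259690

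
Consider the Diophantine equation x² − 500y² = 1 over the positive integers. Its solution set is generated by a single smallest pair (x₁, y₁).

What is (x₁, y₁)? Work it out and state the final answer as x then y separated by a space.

√500 = [22; 2,1,3,2,1,…,1,2,44, …], period ℓ=14 (even) → k=13
k=0  a_k=22  p_k/q_k = 22/1
…
k=2  a_k=1  p_k/q_k = 67/3
…
k=4  a_k=2  p_k/q_k = 559/25
…
k=8  a_k=1  p_k/q_k = 15809/707
k=9  a_k=1  p_k/q_k = 30254/1353
k=10  a_k=2  p_k/q_k = 76317/3413
…
k=12  a_k=1  p_k/q_k = 335522/15005
k=13  a_k=2  p_k/q_k = 930249/41602
(x₁, y₁) = (930249, 41602);  930249² − 500·41602² = 1 ✓

930249 41602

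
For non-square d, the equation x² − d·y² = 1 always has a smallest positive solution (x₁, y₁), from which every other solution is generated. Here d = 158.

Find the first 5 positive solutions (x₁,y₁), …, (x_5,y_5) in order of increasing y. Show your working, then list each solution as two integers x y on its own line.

7743 616
119908097 9539376
1856896782399 147726776120
28755903452322817 2287696845454944
445313919005774361663 35427273200988486664

√158 → a₀=12, period (1,1,3,12,3,1,1,24); ℓ=8 even so k=7
i=0: a=12 ⇒ p=12, q=1
…
i=2: a=1 ⇒ p=25, q=2
i=3: a=3 ⇒ p=88, q=7
…
i=6: a=1 ⇒ p=4412, q=351
i=7: a=1 ⇒ p=7743, q=616
(x₁, y₁) = (7743, 616);  7743² − 158·616² = 1 ✓
n=2: (7743,616)∘(7743,616) = (7743·7743+158·616·616, 7743·616+616·7743) = (119908097,9539376)
n=3: (119908097,9539376)∘(7743,616) = (7743·119908097+158·616·9539376, 7743·9539376+616·119908097) = (1856896782399,147726776120)
n=4: (1856896782399,147726776120)∘(7743,616) = (7743·1856896782399+158·616·147726776120, 7743·147726776120+616·1856896782399) = (28755903452322817,2287696845454944)
n=5: (28755903452322817,2287696845454944)∘(7743,616) = (7743·28755903452322817+158·616·2287696845454944, 7743·2287696845454944+616·28755903452322817) = (445313919005774361663,35427273200988486664)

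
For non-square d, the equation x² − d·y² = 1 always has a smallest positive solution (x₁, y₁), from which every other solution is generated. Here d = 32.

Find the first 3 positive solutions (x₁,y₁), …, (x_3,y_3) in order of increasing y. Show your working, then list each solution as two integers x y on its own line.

17 3
577 102
19601 3465

√32 = [5; 1,1,1,10, …], period ℓ=4 (even) → k=3
i=0: a=5 ⇒ p=5, q=1
i=1: a=1 ⇒ p=6, q=1
i=2: a=1 ⇒ p=11, q=2
i=3: a=1 ⇒ p=17, q=3
→ (17, 3).  Check: 17²=289, 32·3²=288, difference 1.
(x_2, y_2) = (17·17 + 32·3·3, 17·3 + 3·17) = (577, 102)
(x_3, y_3) = (17·577 + 32·3·102, 17·102 + 3·577) = (19601, 3465)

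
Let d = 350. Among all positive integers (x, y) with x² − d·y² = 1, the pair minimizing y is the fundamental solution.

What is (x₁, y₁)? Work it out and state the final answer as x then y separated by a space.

[18; 1,2,2,2,1,36] for √350; ℓ=6 ⇒ convergent index 5
k=0  a_k=18  p_k/q_k = 18/1
…
k=3  a_k=2  p_k/q_k = 131/7
k=4  a_k=2  p_k/q_k = 318/17
k=5  a_k=1  p_k/q_k = 449/24
fundamental: x₁=449, y₁=24  (since 201601 − 350·576 = 1)

449 24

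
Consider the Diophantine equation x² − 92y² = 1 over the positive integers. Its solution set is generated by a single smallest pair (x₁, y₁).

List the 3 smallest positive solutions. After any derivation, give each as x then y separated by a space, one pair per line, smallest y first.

√92 = [9; 1,1,2,4,2,1,1,18, …], period ℓ=8 (even) → k=7
i=0: a=9 ⇒ p=9, q=1
…
i=2: a=1 ⇒ p=19, q=2
i=3: a=2 ⇒ p=48, q=5
…
i=5: a=2 ⇒ p=470, q=49
i=6: a=1 ⇒ p=681, q=71
i=7: a=1 ⇒ p=1151, q=120
→ (1151, 120).  Check: 1151²=1324801, 92·120²=1324800, difference 1.
n=2: (1151,120)∘(1151,120) = (1151·1151+92·120·120, 1151·120+120·1151) = (2649601,276240)
n=3: (2649601,276240)∘(1151,120) = (1151·2649601+92·120·276240, 1151·276240+120·2649601) = (6099380351,635904360)

1151 120
2649601 276240
6099380351 635904360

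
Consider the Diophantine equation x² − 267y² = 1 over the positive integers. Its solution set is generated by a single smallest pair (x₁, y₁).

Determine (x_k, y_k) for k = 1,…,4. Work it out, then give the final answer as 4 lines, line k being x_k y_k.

√267 → a₀=16, period (2,1,15,1,2,32); ℓ=6 even so k=5
a_0=16:  p_0=16·1+0=16,  q_0=16·0+1=1
…
a_2=1:  p_2=1·33+16=49,  q_2=1·2+1=3
a_3=15:  p_3=15·49+33=768,  q_3=15·3+2=47
a_4=1:  p_4=1·768+49=817,  q_4=1·47+3=50
a_5=2:  p_5=2·817+768=2402,  q_5=2·50+47=147
→ (2402, 147).  Check: 2402²=5769604, 267·147²=5769603, difference 1.
n=2: (2402,147)∘(2402,147) = (2402·2402+267·147·147, 2402·147+147·2402) = (11539207,706188)
n=3: (11539207,706188)∘(2402,147) = (2402·11539207+267·147·706188, 2402·706188+147·11539207) = (55434348026,3392527005)
n=4: (55434348026,3392527005)∘(2402,147) = (2402·55434348026+267·147·3392527005, 2402·3392527005+147·55434348026) = (266306596377697,16297699025832)

2402 147
11539207 706188
55434348026 3392527005
266306596377697 16297699025832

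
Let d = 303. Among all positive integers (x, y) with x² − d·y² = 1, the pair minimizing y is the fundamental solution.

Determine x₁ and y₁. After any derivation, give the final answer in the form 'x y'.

2524 145

√303 → a₀=17, period (2,2,5,2,2,34); ℓ=6 even so k=5
step 0: (17, 1)  from 17·(1,0) + (0,1)
…
step 4: (1027, 59)  from 2·(470,27) + (87,5)
step 5: (2524, 145)  from 2·(1027,59) + (470,27)
(x₁, y₁) = (2524, 145);  2524² − 303·145² = 1 ✓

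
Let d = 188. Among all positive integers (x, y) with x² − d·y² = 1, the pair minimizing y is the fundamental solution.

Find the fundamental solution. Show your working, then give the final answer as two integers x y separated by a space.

d=188: √d = [13; 1,2,2,6,2,2,1,26] (ℓ=8, even), read p_7/q_7
step 0: (13, 1)  from 13·(1,0) + (0,1)
…
step 2: (41, 3)  from 2·(14,1) + (13,1)
…
step 4: (617, 45)  from 6·(96,7) + (41,3)
step 5: (1330, 97)  from 2·(617,45) + (96,7)
step 6: (3277, 239)  from 2·(1330,97) + (617,45)
step 7: (4607, 336)  from 1·(3277,239) + (1330,97)
fundamental: x₁=4607, y₁=336  (since 21224449 − 188·112896 = 1)

4607 336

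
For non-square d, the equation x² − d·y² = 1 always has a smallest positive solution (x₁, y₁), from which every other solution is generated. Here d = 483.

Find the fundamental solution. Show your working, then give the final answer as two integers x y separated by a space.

√483 → a₀=21, period (1,42); ℓ=2 even so k=1
a_0=21:  p_0=21·1+0=21,  q_0=21·0+1=1
a_1=1:  p_1=1·21+1=22,  q_1=1·1+0=1
fundamental: x₁=22, y₁=1  (since 484 − 483·1 = 1)

22 1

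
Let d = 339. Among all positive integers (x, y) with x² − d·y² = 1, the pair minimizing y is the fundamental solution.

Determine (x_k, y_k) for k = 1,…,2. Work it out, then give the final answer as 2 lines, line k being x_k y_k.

[18; 2,2,2,1,17,1,2,2,2,36] for √339; ℓ=10 ⇒ convergent index 9
k=0  a_k=18  p_k/q_k = 18/1
…
k=2  a_k=2  p_k/q_k = 92/5
k=3  a_k=2  p_k/q_k = 221/12
k=4  a_k=1  p_k/q_k = 313/17
k=5  a_k=17  p_k/q_k = 5542/301
k=6  a_k=1  p_k/q_k = 5855/318
…
k=8  a_k=2  p_k/q_k = 40359/2192
k=9  a_k=2  p_k/q_k = 97970/5321
→ (97970, 5321).  Check: 97970²=9598120900, 339·5321²=9598120899, difference 1.
(97970+5321√339)^2 = 19196241799 + 1042596740√339

97970 5321
19196241799 1042596740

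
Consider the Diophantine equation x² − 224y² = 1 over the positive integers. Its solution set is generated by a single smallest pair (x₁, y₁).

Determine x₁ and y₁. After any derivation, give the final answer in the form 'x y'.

d=224: √d = [14; 1,28] (ℓ=2, even), read p_1/q_1
i=0: a=14 ⇒ p=14, q=1
i=1: a=1 ⇒ p=15, q=1
→ (15, 1).  Check: 15²=225, 224·1²=224, difference 1.

15 1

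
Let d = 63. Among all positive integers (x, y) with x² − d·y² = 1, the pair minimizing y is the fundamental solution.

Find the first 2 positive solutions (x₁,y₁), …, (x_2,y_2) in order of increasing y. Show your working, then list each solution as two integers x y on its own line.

[7; 1,14] for √63; ℓ=2 ⇒ convergent index 1
k=0  a_k=7  p_k/q_k = 7/1
k=1  a_k=1  p_k/q_k = 8/1
(x₁, y₁) = (8, 1);  8² − 63·1² = 1 ✓
(x_2, y_2) = (8·8 + 63·1·1, 8·1 + 1·8) = (127, 16)

8 1
127 16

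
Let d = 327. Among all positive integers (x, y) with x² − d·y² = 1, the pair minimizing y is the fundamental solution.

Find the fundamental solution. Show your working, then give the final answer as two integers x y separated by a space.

[18; 12,36] for √327; ℓ=2 ⇒ convergent index 1
a_0=18:  p_0=18·1+0=18,  q_0=18·0+1=1
a_1=12:  p_1=12·18+1=217,  q_1=12·1+0=12
→ (217, 12).  Check: 217²=47089, 327·12²=47088, difference 1.

217 12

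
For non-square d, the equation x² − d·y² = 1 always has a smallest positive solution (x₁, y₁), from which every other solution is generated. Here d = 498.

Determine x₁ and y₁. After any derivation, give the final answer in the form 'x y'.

√498 = [22; 3,6,22,6,3,44, …], period ℓ=6 (even) → k=5
i=0: a=22 ⇒ p=22, q=1
…
i=4: a=6 ⇒ p=56794, q=2545
i=5: a=3 ⇒ p=179777, q=8056
fundamental: x₁=179777, y₁=8056  (since 32319769729 − 498·64899136 = 1)

179777 8056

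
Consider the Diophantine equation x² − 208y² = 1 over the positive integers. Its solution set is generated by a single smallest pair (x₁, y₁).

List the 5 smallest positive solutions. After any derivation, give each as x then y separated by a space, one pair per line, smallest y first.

649 45
842401 58410
1093435849 75816135
1419278889601 98409284820
1842222905266249 127735175880225

d=208: √d = [14; 2,2,1,2,2,28] (ℓ=6, even), read p_5/q_5
step 0: (14, 1)  from 14·(1,0) + (0,1)
step 1: (29, 2)  from 2·(14,1) + (1,0)
…
step 4: (274, 19)  from 2·(101,7) + (72,5)
step 5: (649, 45)  from 2·(274,19) + (101,7)
→ (649, 45).  Check: 649²=421201, 208·45²=421200, difference 1.
(x_2, y_2) = (649·649 + 208·45·45, 649·45 + 45·649) = (842401, 58410)
(x_3, y_3) = (649·842401 + 208·45·58410, 649·58410 + 45·842401) = (1093435849, 75816135)
(x_4, y_4) = (649·1093435849 + 208·45·75816135, 649·75816135 + 45·1093435849) = (1419278889601, 98409284820)
(x_5, y_5) = (649·1419278889601 + 208·45·98409284820, 649·98409284820 + 45·1419278889601) = (1842222905266249, 127735175880225)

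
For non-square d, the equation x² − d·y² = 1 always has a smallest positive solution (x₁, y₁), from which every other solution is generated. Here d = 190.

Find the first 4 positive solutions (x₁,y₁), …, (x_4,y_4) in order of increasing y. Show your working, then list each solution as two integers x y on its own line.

52021 3774
5412368881 392654508
563113683064981 40852560317562
58587473808034384321 4250382080167131096

d=190: √d = [13; 1,3,1,1,1,…,3,1,26] (ℓ=14, even), read p_13/q_13
step 0: (13, 1)  from 13·(1,0) + (0,1)
…
step 2: (55, 4)  from 3·(14,1) + (13,1)
step 3: (69, 5)  from 1·(55,4) + (14,1)
…
step 8: (2936, 213)  from 2·(1213,88) + (510,37)
…
step 10: (7085, 514)  from 1·(4149,301) + (2936,213)
step 11: (11234, 815)  from 1·(7085,514) + (4149,301)
step 12: (40787, 2959)  from 3·(11234,815) + (7085,514)
step 13: (52021, 3774)  from 1·(40787,2959) + (11234,815)
(x₁, y₁) = (52021, 3774);  52021² − 190·3774² = 1 ✓
n=2: (52021,3774)∘(52021,3774) = (52021·52021+190·3774·3774, 52021·3774+3774·52021) = (5412368881,392654508)
n=3: (5412368881,392654508)∘(52021,3774) = (52021·5412368881+190·3774·392654508, 52021·392654508+3774·5412368881) = (563113683064981,40852560317562)
n=4: (563113683064981,40852560317562)∘(52021,3774) = (52021·563113683064981+190·3774·40852560317562, 52021·40852560317562+3774·563113683064981) = (58587473808034384321,4250382080167131096)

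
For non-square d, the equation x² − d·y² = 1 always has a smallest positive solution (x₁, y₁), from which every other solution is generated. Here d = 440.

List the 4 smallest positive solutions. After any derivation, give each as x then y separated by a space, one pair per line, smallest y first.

[20; 1,40] for √440; ℓ=2 ⇒ convergent index 1
k=0  a_k=20  p_k/q_k = 20/1
k=1  a_k=1  p_k/q_k = 21/1
(x₁, y₁) = (21, 1);  21² − 440·1² = 1 ✓
(21+1√440)^2 = 881 + 42√440
(21+1√440)^3 = 36981 + 1763√440
(21+1√440)^4 = 1552321 + 74004√440

21 1
881 42
36981 1763
1552321 74004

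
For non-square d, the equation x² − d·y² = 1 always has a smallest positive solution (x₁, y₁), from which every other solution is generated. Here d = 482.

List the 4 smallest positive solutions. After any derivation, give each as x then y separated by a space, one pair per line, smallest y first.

483 22
466577 21252
450712899 20529410
435388193857 19831388808

√482 → a₀=21, period (1,20,1,42); ℓ=4 even so k=3
i=0: a=21 ⇒ p=21, q=1
i=1: a=1 ⇒ p=22, q=1
i=2: a=20 ⇒ p=461, q=21
i=3: a=1 ⇒ p=483, q=22
fundamental: x₁=483, y₁=22  (since 233289 − 482·484 = 1)
k=2:  x_2 = 483·483+482·22·22 = 466577,  y_2 = 483·22+22·483 = 21252
k=3:  x_3 = 483·466577+482·22·21252 = 450712899,  y_3 = 483·21252+22·466577 = 20529410
k=4:  x_4 = 483·450712899+482·22·20529410 = 435388193857,  y_4 = 483·20529410+22·450712899 = 19831388808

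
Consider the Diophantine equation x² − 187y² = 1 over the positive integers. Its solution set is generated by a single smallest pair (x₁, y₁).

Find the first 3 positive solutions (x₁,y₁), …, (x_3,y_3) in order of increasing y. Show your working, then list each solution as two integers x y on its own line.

1682 123
5658247 413772
19034341226 1391928885

[13; 1,2,13,2,1,26] for √187; ℓ=6 ⇒ convergent index 5
a_0=13:  p_0=13·1+0=13,  q_0=13·0+1=1
a_1=1:  p_1=1·13+1=14,  q_1=1·1+0=1
a_2=2:  p_2=2·14+13=41,  q_2=2·1+1=3
a_3=13:  p_3=13·41+14=547,  q_3=13·3+1=40
a_4=2:  p_4=2·547+41=1135,  q_4=2·40+3=83
a_5=1:  p_5=1·1135+547=1682,  q_5=1·83+40=123
fundamental: x₁=1682, y₁=123  (since 2829124 − 187·15129 = 1)
(1682+123√187)^2 = 5658247 + 413772√187
(1682+123√187)^3 = 19034341226 + 1391928885√187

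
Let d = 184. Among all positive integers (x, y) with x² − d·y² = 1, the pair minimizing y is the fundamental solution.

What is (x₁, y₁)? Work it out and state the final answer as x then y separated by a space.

24335 1794

[13; 1,1,3,2,1,2,1,2,3,1,1,26] for √184; ℓ=12 ⇒ convergent index 11
k=0  a_k=13  p_k/q_k = 13/1
k=1  a_k=1  p_k/q_k = 14/1
k=2  a_k=1  p_k/q_k = 27/2
k=3  a_k=3  p_k/q_k = 95/7
…
k=7  a_k=1  p_k/q_k = 1153/85
k=8  a_k=2  p_k/q_k = 3147/232
k=9  a_k=3  p_k/q_k = 10594/781
k=10  a_k=1  p_k/q_k = 13741/1013
k=11  a_k=1  p_k/q_k = 24335/1794
(x₁, y₁) = (24335, 1794);  24335² − 184·1794² = 1 ✓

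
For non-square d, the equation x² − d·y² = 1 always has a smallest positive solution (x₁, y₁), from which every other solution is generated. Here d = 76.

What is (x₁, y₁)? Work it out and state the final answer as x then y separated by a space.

√76 → a₀=8, period (1,2,1,1,5,4,5,1,1,2,1,16); ℓ=12 even so k=11
i=0: a=8 ⇒ p=8, q=1
i=1: a=1 ⇒ p=9, q=1
i=2: a=2 ⇒ p=26, q=3
i=3: a=1 ⇒ p=35, q=4
i=4: a=1 ⇒ p=61, q=7
i=5: a=5 ⇒ p=340, q=39
…
i=7: a=5 ⇒ p=7445, q=854
i=8: a=1 ⇒ p=8866, q=1017
i=9: a=1 ⇒ p=16311, q=1871
i=10: a=2 ⇒ p=41488, q=4759
i=11: a=1 ⇒ p=57799, q=6630
→ (57799, 6630).  Check: 57799²=3340724401, 76·6630²=3340724400, difference 1.

57799 6630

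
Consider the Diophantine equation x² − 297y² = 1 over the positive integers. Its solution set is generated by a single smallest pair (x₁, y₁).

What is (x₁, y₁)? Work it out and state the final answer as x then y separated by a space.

48599 2820

√297 → a₀=17, period (4,3,1,1,2,1,1,3,4,34); ℓ=10 even so k=9
i=0: a=17 ⇒ p=17, q=1
…
i=2: a=3 ⇒ p=224, q=13
i=3: a=1 ⇒ p=293, q=17
i=4: a=1 ⇒ p=517, q=30
i=5: a=2 ⇒ p=1327, q=77
i=6: a=1 ⇒ p=1844, q=107
i=7: a=1 ⇒ p=3171, q=184
i=8: a=3 ⇒ p=11357, q=659
i=9: a=4 ⇒ p=48599, q=2820
fundamental: x₁=48599, y₁=2820  (since 2361862801 − 297·7952400 = 1)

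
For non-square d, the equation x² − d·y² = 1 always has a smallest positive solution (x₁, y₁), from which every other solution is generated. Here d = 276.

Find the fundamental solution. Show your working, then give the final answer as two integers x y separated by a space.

7775 468

√276 = [16; 1,1,1,1,2,2,2,1,1,1,1,32, …], period ℓ=12 (even) → k=11
i=0: a=16 ⇒ p=16, q=1
i=1: a=1 ⇒ p=17, q=1
…
i=3: a=1 ⇒ p=50, q=3
i=4: a=1 ⇒ p=83, q=5
i=5: a=2 ⇒ p=216, q=13
i=6: a=2 ⇒ p=515, q=31
i=7: a=2 ⇒ p=1246, q=75
i=8: a=1 ⇒ p=1761, q=106
…
i=10: a=1 ⇒ p=4768, q=287
i=11: a=1 ⇒ p=7775, q=468
→ (7775, 468).  Check: 7775²=60450625, 276·468²=60450624, difference 1.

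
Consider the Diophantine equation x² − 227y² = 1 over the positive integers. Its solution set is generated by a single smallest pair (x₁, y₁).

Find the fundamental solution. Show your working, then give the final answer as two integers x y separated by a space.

d=227: √d = [15; 15,30] (ℓ=2, even), read p_1/q_1
k=0  a_k=15  p_k/q_k = 15/1
k=1  a_k=15  p_k/q_k = 226/15
fundamental: x₁=226, y₁=15  (since 51076 − 227·225 = 1)

226 15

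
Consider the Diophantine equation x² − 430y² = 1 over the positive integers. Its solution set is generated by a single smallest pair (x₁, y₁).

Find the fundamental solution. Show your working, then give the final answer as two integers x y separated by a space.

[20; 1,2,1,3,1,…,2,1,40] for √430; ℓ=14 ⇒ convergent index 13
k=0  a_k=20  p_k/q_k = 20/1
k=1  a_k=1  p_k/q_k = 21/1
…
k=4  a_k=3  p_k/q_k = 311/15
k=5  a_k=1  p_k/q_k = 394/19
k=6  a_k=6  p_k/q_k = 2675/129
…
k=8  a_k=6  p_k/q_k = 133439/6435
k=9  a_k=1  p_k/q_k = 155233/7486
k=10  a_k=3  p_k/q_k = 599138/28893
…
k=12  a_k=2  p_k/q_k = 2107880/101651
k=13  a_k=1  p_k/q_k = 2862251/138030
→ (2862251, 138030).  Check: 2862251²=8192480787001, 430·138030²=8192480787000, difference 1.

2862251 138030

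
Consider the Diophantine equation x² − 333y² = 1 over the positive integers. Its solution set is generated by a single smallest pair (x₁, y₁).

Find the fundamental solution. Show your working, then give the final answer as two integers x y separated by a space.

73 4

√333 → a₀=18, period (4,36); ℓ=2 even so k=1
step 0: (18, 1)  from 18·(1,0) + (0,1)
step 1: (73, 4)  from 4·(18,1) + (1,0)
→ (73, 4).  Check: 73²=5329, 333·4²=5328, difference 1.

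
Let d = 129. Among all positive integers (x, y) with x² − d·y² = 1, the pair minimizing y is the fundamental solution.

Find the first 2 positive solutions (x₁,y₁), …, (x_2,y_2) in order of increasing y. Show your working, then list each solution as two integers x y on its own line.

16855 1484
568182049 50025640

[11; 2,1,3,1,6,1,3,1,2,22] for √129; ℓ=10 ⇒ convergent index 9
a_0=11:  p_0=11·1+0=11,  q_0=11·0+1=1
a_1=2:  p_1=2·11+1=23,  q_1=2·1+0=2
a_2=1:  p_2=1·23+11=34,  q_2=1·2+1=3
a_3=3:  p_3=3·34+23=125,  q_3=3·3+2=11
a_4=1:  p_4=1·125+34=159,  q_4=1·11+3=14
a_5=6:  p_5=6·159+125=1079,  q_5=6·14+11=95
a_6=1:  p_6=1·1079+159=1238,  q_6=1·95+14=109
a_7=3:  p_7=3·1238+1079=4793,  q_7=3·109+95=422
a_8=1:  p_8=1·4793+1238=6031,  q_8=1·422+109=531
a_9=2:  p_9=2·6031+4793=16855,  q_9=2·531+422=1484
(x₁, y₁) = (16855, 1484);  16855² − 129·1484² = 1 ✓
(16855+1484√129)^2 = 568182049 + 50025640√129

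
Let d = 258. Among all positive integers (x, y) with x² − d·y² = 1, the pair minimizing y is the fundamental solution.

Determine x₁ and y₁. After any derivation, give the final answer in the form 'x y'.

√258 = [16; 16,32, …], period ℓ=2 (even) → k=1
i=0: a=16 ⇒ p=16, q=1
i=1: a=16 ⇒ p=257, q=16
(x₁, y₁) = (257, 16);  257² − 258·16² = 1 ✓

257 16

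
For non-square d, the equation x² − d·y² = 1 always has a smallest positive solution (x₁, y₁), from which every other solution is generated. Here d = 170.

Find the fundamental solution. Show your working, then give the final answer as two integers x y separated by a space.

√170 → a₀=13, period (26); ℓ=1 odd so k=1
step 0: (13, 1)  from 13·(1,0) + (0,1)
step 1: (339, 26)  from 26·(13,1) + (1,0)
fundamental: x₁=339, y₁=26  (since 114921 − 170·676 = 1)

339 26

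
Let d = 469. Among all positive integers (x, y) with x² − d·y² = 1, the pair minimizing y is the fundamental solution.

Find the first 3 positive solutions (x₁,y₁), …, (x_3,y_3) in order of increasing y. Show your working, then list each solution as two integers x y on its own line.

137215 6336
37655912449 1738788480
10333912053241855 477175722560064

d=469: √d = [21; 1,1,1,10,6,10,1,1,1,42] (ℓ=10, even), read p_9/q_9
a_0=21:  p_0=21·1+0=21,  q_0=21·0+1=1
…
a_2=1:  p_2=1·22+21=43,  q_2=1·1+1=2
a_3=1:  p_3=1·43+22=65,  q_3=1·2+1=3
…
a_5=6:  p_5=6·693+65=4223,  q_5=6·32+3=195
…
a_8=1:  p_8=1·47146+42923=90069,  q_8=1·2177+1982=4159
a_9=1:  p_9=1·90069+47146=137215,  q_9=1·4159+2177=6336
→ (137215, 6336).  Check: 137215²=18827956225, 469·6336²=18827956224, difference 1.
(137215+6336√469)^2 = 37655912449 + 1738788480√469
(137215+6336√469)^3 = 10333912053241855 + 477175722560064√469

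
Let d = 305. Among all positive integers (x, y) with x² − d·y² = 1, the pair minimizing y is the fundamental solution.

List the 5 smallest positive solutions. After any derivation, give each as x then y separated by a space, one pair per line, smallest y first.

489 28
478241 27384
467719209 26781524
457428908161 26192303088
447365004462249 25616045638540

d=305: √d = [17; 2,6,2,34] (ℓ=4, even), read p_3/q_3
step 0: (17, 1)  from 17·(1,0) + (0,1)
step 1: (35, 2)  from 2·(17,1) + (1,0)
step 2: (227, 13)  from 6·(35,2) + (17,1)
step 3: (489, 28)  from 2·(227,13) + (35,2)
→ (489, 28).  Check: 489²=239121, 305·28²=239120, difference 1.
(489+28√305)^2 = 478241 + 27384√305
(489+28√305)^3 = 467719209 + 26781524√305
(489+28√305)^4 = 457428908161 + 26192303088√305
(489+28√305)^5 = 447365004462249 + 25616045638540√305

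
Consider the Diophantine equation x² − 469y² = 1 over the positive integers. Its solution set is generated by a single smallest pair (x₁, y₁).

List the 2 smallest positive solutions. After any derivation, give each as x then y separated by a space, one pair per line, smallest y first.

d=469: √d = [21; 1,1,1,10,6,10,1,1,1,42] (ℓ=10, even), read p_9/q_9
i=0: a=21 ⇒ p=21, q=1
…
i=3: a=1 ⇒ p=65, q=3
i=4: a=10 ⇒ p=693, q=32
i=5: a=6 ⇒ p=4223, q=195
…
i=8: a=1 ⇒ p=90069, q=4159
i=9: a=1 ⇒ p=137215, q=6336
→ (137215, 6336).  Check: 137215²=18827956225, 469·6336²=18827956224, difference 1.
k=2:  x_2 = 137215·137215+469·6336·6336 = 37655912449,  y_2 = 137215·6336+6336·137215 = 1738788480

137215 6336
37655912449 1738788480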